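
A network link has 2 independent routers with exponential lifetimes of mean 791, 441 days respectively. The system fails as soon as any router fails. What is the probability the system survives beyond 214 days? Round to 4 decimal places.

0.4696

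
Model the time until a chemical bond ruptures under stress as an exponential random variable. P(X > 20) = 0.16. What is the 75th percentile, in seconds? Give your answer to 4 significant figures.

15.13

e^(−λ·20) = 0.16 ⇒ λ = −ln(0.16)/20 = 0.0916291.
75th percentile: 1 − e^(−λt) = 0.75, t = −ln(0.25)/λ = 15.1294 seconds.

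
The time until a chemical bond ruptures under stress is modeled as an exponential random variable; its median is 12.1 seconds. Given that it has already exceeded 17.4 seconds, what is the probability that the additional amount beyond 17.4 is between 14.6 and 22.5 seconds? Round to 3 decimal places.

0.158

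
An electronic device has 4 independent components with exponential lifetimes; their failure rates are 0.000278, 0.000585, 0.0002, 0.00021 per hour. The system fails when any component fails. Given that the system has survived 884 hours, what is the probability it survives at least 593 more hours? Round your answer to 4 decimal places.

Time to first failure ~ Exp(Σλ) with Σλ = 0.001273.
By memorylessness, P(T > 884+593 | T > 884) = P(T > 593) = e^(−0.001273·593) ≈ 0.4701.

0.4701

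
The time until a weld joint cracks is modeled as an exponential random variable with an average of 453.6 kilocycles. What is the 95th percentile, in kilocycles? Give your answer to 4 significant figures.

The rate is λ = 1/453.6 = 0.00220459 per kilocycle.
Set 1 − e^(−λt) = 0.95, so t = −ln(0.05)/λ = 2.9957/0.00220459 ≈ 1358.86 kilocycles.

1359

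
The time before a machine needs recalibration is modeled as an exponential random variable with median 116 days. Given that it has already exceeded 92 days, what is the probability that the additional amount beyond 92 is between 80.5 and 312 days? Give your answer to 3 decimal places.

For an exponential, median = ln(2)/λ, so λ = ln 2 / 116 = 0.00597541 per day.
Memoryless: the residual past 92 is again Exp(λ).
P(80.5 < residual < 312) = e^(−λ·80.5) − e^(−λ·312) = 0.61815 − 0.15500 ≈ 0.463.

0.463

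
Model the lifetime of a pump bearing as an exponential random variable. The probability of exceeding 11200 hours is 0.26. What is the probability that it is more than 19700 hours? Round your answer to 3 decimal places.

e^(−λ·11200) = 0.26 ⇒ λ = −ln(0.26)/11200 = 0.000120274.
P(X > 19700) = e^(−0.000120274·19700) = e^(−2.3694) ≈ 0.094.

0.094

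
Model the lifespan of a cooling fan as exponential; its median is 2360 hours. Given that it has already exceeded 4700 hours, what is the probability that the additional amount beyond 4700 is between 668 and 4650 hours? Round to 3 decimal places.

0.567

For an exponential, median = ln(2)/λ, so λ = ln 2 / 2360 = 0.000293706 per hour.
Memoryless: the residual past 4700 is again Exp(λ).
P(668 < residual < 4650) = e^(−λ·668) − e^(−λ·4650) = 0.82185 − 0.25519 ≈ 0.567.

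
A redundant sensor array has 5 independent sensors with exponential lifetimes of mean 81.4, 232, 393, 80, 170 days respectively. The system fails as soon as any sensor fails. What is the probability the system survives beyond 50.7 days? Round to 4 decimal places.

0.1492

The first failure time is exponential with rate Σλ_i = 1/81.4 + 1/232 + 1/393 + 1/80 + 1/170 = 0.0375222 per day.
P(min > 50.7) = e^(−0.0375222·50.7) = e^(−1.9024) ≈ 0.1492.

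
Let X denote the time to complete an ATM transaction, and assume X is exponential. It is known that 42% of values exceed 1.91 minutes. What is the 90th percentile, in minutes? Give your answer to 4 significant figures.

5.070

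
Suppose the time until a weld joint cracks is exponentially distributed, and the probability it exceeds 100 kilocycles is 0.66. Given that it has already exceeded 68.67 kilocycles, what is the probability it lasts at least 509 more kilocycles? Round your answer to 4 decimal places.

0.1206

From e^(−λ·100) = 0.66, λ = −ln(0.66)/100 = 0.00415515.
Memoryless: P(X > 68.67+509 | X > 68.67) = P(X > 509) = e^(−0.00415515·509) ≈ 0.1206.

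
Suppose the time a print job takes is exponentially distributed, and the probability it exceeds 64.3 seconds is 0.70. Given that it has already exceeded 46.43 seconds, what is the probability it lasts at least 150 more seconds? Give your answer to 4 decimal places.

From e^(−λ·64.3) = 0.70, λ = −ln(0.70)/64.3 = 0.00554704.
Memoryless: P(X > 46.43+150 | X > 46.43) = P(X > 150) = e^(−0.00554704·150) ≈ 0.4352.

0.4352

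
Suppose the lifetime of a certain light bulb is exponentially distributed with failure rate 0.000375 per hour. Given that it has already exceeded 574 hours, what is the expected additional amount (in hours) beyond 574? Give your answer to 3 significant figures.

2670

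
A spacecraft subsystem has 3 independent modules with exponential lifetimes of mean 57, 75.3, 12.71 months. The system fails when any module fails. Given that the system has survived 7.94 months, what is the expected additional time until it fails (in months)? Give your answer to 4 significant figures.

First-failure rate Σλ = 1/57 + 1/75.3 + 1/12.71 = 0.109502.
By memorylessness the expected residual is 1/Σλ = 9.13223 months, regardless of the 7.94 already elapsed.

9.132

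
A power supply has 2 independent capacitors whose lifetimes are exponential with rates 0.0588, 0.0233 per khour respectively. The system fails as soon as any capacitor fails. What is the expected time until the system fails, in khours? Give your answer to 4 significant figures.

12.18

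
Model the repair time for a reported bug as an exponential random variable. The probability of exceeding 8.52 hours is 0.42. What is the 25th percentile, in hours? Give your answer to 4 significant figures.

e^(−λ·8.52) = 0.42 ⇒ λ = −ln(0.42)/8.52 = 0.101819.
25th percentile: 1 − e^(−λt) = 0.25, t = −ln(0.75)/λ = 2.82542 hours.

2.825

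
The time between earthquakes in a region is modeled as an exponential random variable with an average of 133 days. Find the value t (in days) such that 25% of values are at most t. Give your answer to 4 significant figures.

The rate is λ = 1/133 = 0.0075188 per day.
Set 1 − e^(−λt) = 0.25, so t = −ln(0.75)/λ = 0.28768/0.0075188 ≈ 38.2617 days.

38.26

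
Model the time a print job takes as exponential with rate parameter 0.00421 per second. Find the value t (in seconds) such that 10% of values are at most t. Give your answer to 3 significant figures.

Set 1 − e^(−λt) = 0.1, so t = −ln(0.9)/λ = 0.10536/0.00421 ≈ 25.0263 seconds.

25.0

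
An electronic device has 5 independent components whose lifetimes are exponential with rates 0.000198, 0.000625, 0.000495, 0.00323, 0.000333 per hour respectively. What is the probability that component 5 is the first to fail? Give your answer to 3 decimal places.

0.068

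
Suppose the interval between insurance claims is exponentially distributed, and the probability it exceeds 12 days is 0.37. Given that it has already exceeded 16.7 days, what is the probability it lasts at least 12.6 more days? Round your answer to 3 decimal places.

0.352

From e^(−λ·12) = 0.37, λ = −ln(0.37)/12 = 0.0828544.
Memoryless: P(X > 16.7+12.6 | X > 16.7) = P(X > 12.6) = e^(−0.0828544·12.6) ≈ 0.352.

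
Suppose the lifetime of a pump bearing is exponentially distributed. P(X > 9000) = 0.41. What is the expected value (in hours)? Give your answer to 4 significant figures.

e^(−λ·9000) = 0.41 ⇒ λ = −ln(0.41)/9000 = 0.0000990665.
Mean = 1/λ = 10094.2 hours.

10090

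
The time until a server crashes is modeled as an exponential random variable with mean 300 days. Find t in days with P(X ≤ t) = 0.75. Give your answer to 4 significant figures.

415.9

The rate is λ = 1/300 = 0.00333333 per day.
Set 1 − e^(−λt) = 0.75, so t = −ln(0.25)/λ = 1.3863/0.00333333 ≈ 415.888 days.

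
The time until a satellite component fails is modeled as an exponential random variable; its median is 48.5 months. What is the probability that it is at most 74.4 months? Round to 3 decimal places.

0.655

For an exponential, median = ln(2)/λ, so λ = ln 2 / 48.5 = 0.0142917 per month.
P(X ≤ 74.4) = 1 − e^(−λ·74.4) = 1 − e^(−1.0633) ≈ 0.655.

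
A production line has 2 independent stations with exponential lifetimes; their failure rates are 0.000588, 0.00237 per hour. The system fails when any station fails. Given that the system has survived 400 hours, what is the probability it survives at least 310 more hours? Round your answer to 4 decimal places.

Time to first failure ~ Exp(Σλ) with Σλ = 0.002958.
By memorylessness, P(T > 400+310 | T > 400) = P(T > 310) = e^(−0.002958·310) ≈ 0.3997.

0.3997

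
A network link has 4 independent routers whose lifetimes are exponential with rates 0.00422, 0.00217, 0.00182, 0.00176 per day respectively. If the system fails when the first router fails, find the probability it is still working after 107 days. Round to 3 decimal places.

0.344

The time to first failure is exponential with rate Σλ = 0.00422 + 0.00217 + 0.00182 + 0.00176 = 0.00997.
P(min > 107) = e^(−0.00997·107) = e^(−1.0668) ≈ 0.344.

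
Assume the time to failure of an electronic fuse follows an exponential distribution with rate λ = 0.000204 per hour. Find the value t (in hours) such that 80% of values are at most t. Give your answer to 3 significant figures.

Set 1 − e^(−λt) = 0.8, so t = −ln(0.2)/λ = 1.6094/0.000204 ≈ 7889.4 hours.

7890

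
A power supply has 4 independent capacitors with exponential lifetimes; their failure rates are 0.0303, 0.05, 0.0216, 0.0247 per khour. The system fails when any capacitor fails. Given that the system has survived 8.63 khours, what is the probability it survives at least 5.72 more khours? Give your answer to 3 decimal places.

Time to first failure ~ Exp(Σλ) with Σλ = 0.1266.
By memorylessness, P(T > 8.63+5.72 | T > 8.63) = P(T > 5.72) = e^(−0.1266·5.72) ≈ 0.485.

0.485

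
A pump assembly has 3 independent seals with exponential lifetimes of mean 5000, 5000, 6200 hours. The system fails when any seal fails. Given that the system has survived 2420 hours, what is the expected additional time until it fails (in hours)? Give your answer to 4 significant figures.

First-failure rate Σλ = 1/5000 + 1/5000 + 1/6200 = 0.00056129.
By memorylessness the expected residual is 1/Σλ = 1781.61 hours, regardless of the 2420 already elapsed.

1782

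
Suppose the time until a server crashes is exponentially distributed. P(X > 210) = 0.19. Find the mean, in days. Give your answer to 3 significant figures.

e^(−λ·210) = 0.19 ⇒ λ = −ln(0.19)/210 = 0.00790824.
Mean = 1/λ = 126.45 days.

126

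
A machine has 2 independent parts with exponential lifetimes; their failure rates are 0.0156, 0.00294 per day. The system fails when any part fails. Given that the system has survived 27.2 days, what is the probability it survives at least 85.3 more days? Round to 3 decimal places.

Time to first failure ~ Exp(Σλ) with Σλ = 0.01854.
By memorylessness, P(T > 27.2+85.3 | T > 27.2) = P(T > 85.3) = e^(−0.01854·85.3) ≈ 0.206.

0.206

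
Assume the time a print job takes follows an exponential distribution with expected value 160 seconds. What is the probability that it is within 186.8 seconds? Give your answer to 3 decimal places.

The rate is λ = 1/160 = 0.00625 per second.
P(X ≤ 186.8) = 1 − e^(−λ·186.8) = 1 − e^(−1.1675) ≈ 0.689.

0.689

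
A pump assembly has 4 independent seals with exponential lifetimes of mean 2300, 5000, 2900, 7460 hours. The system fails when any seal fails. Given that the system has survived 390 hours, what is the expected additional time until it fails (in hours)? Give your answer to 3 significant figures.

898

First-failure rate Σλ = 1/2300 + 1/5000 + 1/2900 + 1/7460 = 0.00111366.
By memorylessness the expected residual is 1/Σλ = 897.941 hours, regardless of the 390 already elapsed.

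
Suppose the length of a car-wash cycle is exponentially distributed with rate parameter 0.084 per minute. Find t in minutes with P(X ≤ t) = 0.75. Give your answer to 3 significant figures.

16.5

Set 1 − e^(−λt) = 0.75, so t = −ln(0.25)/λ = 1.3863/0.084 ≈ 16.5035 minutes.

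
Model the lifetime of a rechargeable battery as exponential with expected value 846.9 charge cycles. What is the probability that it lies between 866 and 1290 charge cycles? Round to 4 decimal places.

0.1417

The rate is λ = 1/846.9 = 0.00118078 per charge cycle.
P(866 < X < 1290) = e^(−λ·866) − e^(−λ·1290) = 0.35968 − 0.21801 ≈ 0.1417.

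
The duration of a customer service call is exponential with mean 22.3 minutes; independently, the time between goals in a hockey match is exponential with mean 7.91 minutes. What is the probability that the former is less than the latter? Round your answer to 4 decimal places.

0.2618

λ_1 = 1/22.3 = 0.044843, λ_2 = 1/7.91 = 0.126422.
For independent exponentials, P(the former < the latter) = λ_1/(λ_1+λ_2) = 0.044843/0.171265 ≈ 0.2618.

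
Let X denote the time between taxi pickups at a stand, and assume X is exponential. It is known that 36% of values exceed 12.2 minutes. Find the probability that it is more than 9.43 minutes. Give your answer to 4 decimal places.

0.4540

e^(−λ·12.2) = 0.36 ⇒ λ = −ln(0.36)/12.2 = 0.0837419.
P(X > 9.43) = e^(−0.0837419·9.43) = e^(−0.78969) ≈ 0.4540.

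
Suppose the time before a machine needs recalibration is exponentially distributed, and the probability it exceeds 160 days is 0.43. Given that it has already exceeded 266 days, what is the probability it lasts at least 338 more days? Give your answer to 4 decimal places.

From e^(−λ·160) = 0.43, λ = −ln(0.43)/160 = 0.00527481.
Memoryless: P(X > 266+338 | X > 266) = P(X > 338) = e^(−0.00527481·338) ≈ 0.1682.

0.1682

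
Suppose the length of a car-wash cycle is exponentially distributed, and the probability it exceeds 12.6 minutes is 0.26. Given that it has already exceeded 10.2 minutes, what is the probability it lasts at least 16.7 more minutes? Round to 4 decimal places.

0.1677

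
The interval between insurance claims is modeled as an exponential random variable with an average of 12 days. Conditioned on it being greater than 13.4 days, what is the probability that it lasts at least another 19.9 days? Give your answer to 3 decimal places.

0.190

The rate is λ = 1/12 = 0.0833333 per day.
The exponential is memoryless, so the remaining time is again Exp(λ): the condition X > 13.4 is irrelevant.
P(X > 19.9) = e^(−1.6583) ≈ 0.190.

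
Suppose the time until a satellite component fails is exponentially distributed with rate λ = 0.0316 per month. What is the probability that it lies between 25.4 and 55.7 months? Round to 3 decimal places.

0.276

P(25.4 < X < 55.7) = e^(−λ·25.4) − e^(−λ·55.7) = 0.44814 − 0.17202 ≈ 0.276.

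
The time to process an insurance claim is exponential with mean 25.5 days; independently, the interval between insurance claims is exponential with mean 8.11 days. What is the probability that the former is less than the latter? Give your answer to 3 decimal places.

λ_1 = 1/25.5 = 0.0392157, λ_2 = 1/8.11 = 0.123305.
For independent exponentials, P(the former < the latter) = λ_1/(λ_1+λ_2) = 0.0392157/0.16252 ≈ 0.241.

0.241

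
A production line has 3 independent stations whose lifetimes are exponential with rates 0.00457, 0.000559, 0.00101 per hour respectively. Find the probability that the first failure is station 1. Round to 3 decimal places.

0.744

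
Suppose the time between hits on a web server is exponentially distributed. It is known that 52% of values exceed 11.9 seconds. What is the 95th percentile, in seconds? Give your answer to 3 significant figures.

54.5

e^(−λ·11.9) = 0.52 ⇒ λ = −ln(0.52)/11.9 = 0.0549518.
95th percentile: 1 − e^(−λt) = 0.95, t = −ln(0.05)/λ = 54.5156 seconds.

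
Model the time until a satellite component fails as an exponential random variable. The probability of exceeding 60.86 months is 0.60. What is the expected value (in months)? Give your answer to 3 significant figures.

119

e^(−λ·60.86) = 0.60 ⇒ λ = −ln(0.60)/60.86 = 0.00839345.
Mean = 1/λ = 119.14 months.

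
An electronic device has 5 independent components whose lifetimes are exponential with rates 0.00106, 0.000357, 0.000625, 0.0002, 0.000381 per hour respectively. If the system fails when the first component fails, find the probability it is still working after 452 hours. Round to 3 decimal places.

0.306

The time to first failure is exponential with rate Σλ = 0.00106 + 0.000357 + 0.000625 + 0.0002 + 0.000381 = 0.002623.
P(min > 452) = e^(−0.002623·452) = e^(−1.1856) ≈ 0.306.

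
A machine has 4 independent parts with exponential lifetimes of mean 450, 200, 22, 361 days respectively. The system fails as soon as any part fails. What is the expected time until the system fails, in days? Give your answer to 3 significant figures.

18.0

The first failure time is exponential with rate Σλ_i = 1/450 + 1/200 + 1/22 + 1/361 = 0.0554469 per day.
E[min] = 1/Σλ = 1/0.0554469 = 18.0353 days.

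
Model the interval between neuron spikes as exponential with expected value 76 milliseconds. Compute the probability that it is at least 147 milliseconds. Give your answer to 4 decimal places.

The rate is λ = 1/76 = 0.0131579 per millisecond.
P(X > 147) = e^(−λ·147) = e^(−1.9342) ≈ 0.1445.

0.1445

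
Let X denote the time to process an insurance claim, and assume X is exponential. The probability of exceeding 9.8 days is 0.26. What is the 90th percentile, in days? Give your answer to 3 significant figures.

e^(−λ·9.8) = 0.26 ⇒ λ = −ln(0.26)/9.8 = 0.137456.
90th percentile: 1 − e^(−λt) = 0.9, t = −ln(0.1)/λ = 16.7514 days.

16.8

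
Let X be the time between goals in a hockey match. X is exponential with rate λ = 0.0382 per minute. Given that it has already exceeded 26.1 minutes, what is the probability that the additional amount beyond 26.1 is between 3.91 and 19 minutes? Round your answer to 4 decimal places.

Memoryless: the residual past 26.1 is again Exp(λ).
P(3.91 < residual < 19) = e^(−λ·3.91) − e^(−λ·19) = 0.86126 − 0.48394 ≈ 0.3773.

0.3773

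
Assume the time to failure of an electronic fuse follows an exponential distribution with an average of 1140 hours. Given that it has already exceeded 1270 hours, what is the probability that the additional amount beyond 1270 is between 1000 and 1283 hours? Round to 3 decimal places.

0.091

The rate is λ = 1/1140 = 0.000877193 per hour.
Memoryless: the residual past 1270 is again Exp(λ).
P(1000 < residual < 1283) = e^(−λ·1000) − e^(−λ·1283) = 0.41595 − 0.32451 ≈ 0.091.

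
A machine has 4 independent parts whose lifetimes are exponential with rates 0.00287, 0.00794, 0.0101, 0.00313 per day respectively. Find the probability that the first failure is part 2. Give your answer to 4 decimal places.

0.3303

The time to first failure is exponential with rate Σλ = 0.00287 + 0.00794 + 0.0101 + 0.00313 = 0.02404.
P(part 2 first) = λ_2/Σλ = 0.00794/0.02404 ≈ 0.3303.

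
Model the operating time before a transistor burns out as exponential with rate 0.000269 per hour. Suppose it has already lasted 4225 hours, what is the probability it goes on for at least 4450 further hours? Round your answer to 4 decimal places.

P(X > s+t | X > s) = e^(−λ(s+t))/e^(−λs) = e^(−λt), independent of s = 4225.
P(X > 4450) = e^(−1.197) ≈ 0.3021.

0.3021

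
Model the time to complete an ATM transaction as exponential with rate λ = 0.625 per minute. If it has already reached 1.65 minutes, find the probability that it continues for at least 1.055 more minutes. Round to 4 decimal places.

0.5172

By the memoryless property, P(X > 1.65+1.055 | X > 1.65) = P(X > 1.055).
P(X > 1.055) = e^(−0.65937) ≈ 0.5172.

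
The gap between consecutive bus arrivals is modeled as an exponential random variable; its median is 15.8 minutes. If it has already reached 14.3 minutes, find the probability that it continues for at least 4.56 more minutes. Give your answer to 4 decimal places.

0.8187

For an exponential, median = ln(2)/λ, so λ = ln 2 / 15.8 = 0.0438701 per minute.
The exponential is memoryless, so the remaining time is again Exp(λ): the condition X > 14.3 is irrelevant.
P(X > 4.56) = e^(−0.20005) ≈ 0.8187.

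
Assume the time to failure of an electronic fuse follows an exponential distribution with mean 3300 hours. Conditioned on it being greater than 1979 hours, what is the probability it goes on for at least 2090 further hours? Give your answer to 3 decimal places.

0.531

The rate is λ = 1/3300 = 0.00030303 per hour.
By the memoryless property, P(X > 1979+2090 | X > 1979) = P(X > 2090).
P(X > 2090) = e^(−0.63333) ≈ 0.531.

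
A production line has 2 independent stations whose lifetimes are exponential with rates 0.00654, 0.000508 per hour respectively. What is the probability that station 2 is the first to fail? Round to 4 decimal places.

0.0721

The time to first failure is exponential with rate Σλ = 0.00654 + 0.000508 = 0.007048.
P(station 2 first) = λ_2/Σλ = 0.000508/0.007048 ≈ 0.0721.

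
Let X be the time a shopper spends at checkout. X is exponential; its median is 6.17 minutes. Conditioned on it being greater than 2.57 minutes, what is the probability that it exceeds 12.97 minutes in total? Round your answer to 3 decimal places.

For an exponential, median = ln(2)/λ, so λ = ln 2 / 6.17 = 0.112342 per minute.
By the memoryless property, P(X > 2.57+10.4 | X > 2.57) = P(X > 10.4).
P(X > 10.4) = e^(−1.1684) ≈ 0.311.

0.311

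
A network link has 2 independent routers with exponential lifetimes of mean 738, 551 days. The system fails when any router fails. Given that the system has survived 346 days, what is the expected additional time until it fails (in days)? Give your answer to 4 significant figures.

315.5

First-failure rate Σλ = 1/738 + 1/551 = 0.0031699.
By memorylessness the expected residual is 1/Σλ = 315.468 days, regardless of the 346 already elapsed.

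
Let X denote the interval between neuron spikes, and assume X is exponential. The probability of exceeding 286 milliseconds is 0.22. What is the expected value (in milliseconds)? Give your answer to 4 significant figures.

e^(−λ·286) = 0.22 ⇒ λ = −ln(0.22)/286 = 0.00529415.
Mean = 1/λ = 188.888 milliseconds.

188.9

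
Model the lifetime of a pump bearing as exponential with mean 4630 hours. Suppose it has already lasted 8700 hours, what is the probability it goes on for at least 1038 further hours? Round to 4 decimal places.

The rate is λ = 1/4630 = 0.000215983 per hour.
The exponential is memoryless, so the remaining time is again Exp(λ): the condition X > 8700 is irrelevant.
P(X > 1038) = e^(−0.22419) ≈ 0.7992.

0.7992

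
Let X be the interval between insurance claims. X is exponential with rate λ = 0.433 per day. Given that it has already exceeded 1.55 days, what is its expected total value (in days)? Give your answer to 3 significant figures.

3.86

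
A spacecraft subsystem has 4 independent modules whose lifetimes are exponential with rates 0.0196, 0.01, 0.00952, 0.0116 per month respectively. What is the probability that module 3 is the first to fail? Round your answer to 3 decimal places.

0.188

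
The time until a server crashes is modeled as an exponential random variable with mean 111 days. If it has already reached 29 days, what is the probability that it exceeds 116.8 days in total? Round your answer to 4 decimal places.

The rate is λ = 1/111 = 0.00900901 per day.
P(X > s+t | X > s) = e^(−λ(s+t))/e^(−λs) = e^(−λt), independent of s = 29.
P(X > 87.8) = e^(−0.79099) ≈ 0.4534.

0.4534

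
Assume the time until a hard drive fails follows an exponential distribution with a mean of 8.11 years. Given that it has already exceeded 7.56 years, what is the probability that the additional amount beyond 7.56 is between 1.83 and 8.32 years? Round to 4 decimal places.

0.4395

The rate is λ = 1/8.11 = 0.123305 per year.
Memoryless: the residual past 7.56 is again Exp(λ).
P(1.83 < residual < 8.32) = e^(−λ·1.83) − e^(−λ·8.32) = 0.79800 − 0.35848 ≈ 0.4395.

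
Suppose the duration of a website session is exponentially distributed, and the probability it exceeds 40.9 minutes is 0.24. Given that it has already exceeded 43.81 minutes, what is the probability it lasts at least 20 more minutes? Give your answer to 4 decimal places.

From e^(−λ·40.9) = 0.24, λ = −ln(0.24)/40.9 = 0.0348928.
Memoryless: P(X > 43.81+20 | X > 43.81) = P(X > 20) = e^(−0.0348928·20) ≈ 0.4977.

0.4977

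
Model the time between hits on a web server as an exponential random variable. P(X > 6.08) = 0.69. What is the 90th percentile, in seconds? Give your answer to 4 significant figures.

37.73

e^(−λ·6.08) = 0.69 ⇒ λ = −ln(0.69)/6.08 = 0.0610302.
90th percentile: 1 − e^(−λt) = 0.9, t = −ln(0.1)/λ = 37.7286 seconds.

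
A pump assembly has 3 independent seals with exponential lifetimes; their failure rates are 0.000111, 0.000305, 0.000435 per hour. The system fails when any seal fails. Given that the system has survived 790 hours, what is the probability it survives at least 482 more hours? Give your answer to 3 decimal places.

Time to first failure ~ Exp(Σλ) with Σλ = 0.000851.
By memorylessness, P(T > 790+482 | T > 790) = P(T > 482) = e^(−0.000851·482) ≈ 0.664.

0.664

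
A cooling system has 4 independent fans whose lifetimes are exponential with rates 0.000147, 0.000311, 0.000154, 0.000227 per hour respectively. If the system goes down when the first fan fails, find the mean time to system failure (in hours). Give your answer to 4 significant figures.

1192

The time to first failure is exponential with rate Σλ = 0.000147 + 0.000311 + 0.000154 + 0.000227 = 0.000839.
E[min] = 1/Σλ = 1/0.000839 = 1191.9 hours.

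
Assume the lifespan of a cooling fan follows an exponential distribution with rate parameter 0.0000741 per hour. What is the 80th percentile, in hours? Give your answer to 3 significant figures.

Set 1 − e^(−λt) = 0.8, so t = −ln(0.2)/λ = 1.6094/0.0000741 ≈ 21719.8 hours.

21700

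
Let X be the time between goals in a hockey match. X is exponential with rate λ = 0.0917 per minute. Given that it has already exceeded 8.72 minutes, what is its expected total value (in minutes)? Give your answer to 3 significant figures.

By memorylessness, E[X | X > 8.72] = 8.72 + 1/λ = 8.72 + 10.9051 = 19.6251 minutes.

19.6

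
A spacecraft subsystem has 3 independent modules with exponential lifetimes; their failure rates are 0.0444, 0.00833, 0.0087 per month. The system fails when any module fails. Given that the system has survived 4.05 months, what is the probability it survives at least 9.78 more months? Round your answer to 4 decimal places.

0.5484

Time to first failure ~ Exp(Σλ) with Σλ = 0.06143.
By memorylessness, P(T > 4.05+9.78 | T > 4.05) = P(T > 9.78) = e^(−0.06143·9.78) ≈ 0.5484.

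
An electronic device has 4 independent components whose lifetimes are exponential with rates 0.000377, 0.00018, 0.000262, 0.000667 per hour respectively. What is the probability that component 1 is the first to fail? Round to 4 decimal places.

0.2537

The time to first failure is exponential with rate Σλ = 0.000377 + 0.00018 + 0.000262 + 0.000667 = 0.001486.
P(component 1 first) = λ_1/Σλ = 0.000377/0.001486 ≈ 0.2537.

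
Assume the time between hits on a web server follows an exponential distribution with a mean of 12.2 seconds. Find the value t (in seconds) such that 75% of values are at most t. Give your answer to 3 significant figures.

16.9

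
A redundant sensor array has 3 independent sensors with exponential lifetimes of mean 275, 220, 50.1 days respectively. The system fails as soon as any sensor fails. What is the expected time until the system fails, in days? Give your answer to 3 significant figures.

35.5

The first failure time is exponential with rate Σλ_i = 1/275 + 1/220 + 1/50.1 = 0.0281419 per day.
E[min] = 1/Σλ = 1/0.0281419 = 35.5342 days.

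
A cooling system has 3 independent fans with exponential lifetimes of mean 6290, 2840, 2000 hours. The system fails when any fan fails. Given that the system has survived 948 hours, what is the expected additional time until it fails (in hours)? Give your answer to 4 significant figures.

989.0

First-failure rate Σλ = 1/6290 + 1/2840 + 1/2000 = 0.0010111.
By memorylessness the expected residual is 1/Σλ = 989.027 hours, regardless of the 948 already elapsed.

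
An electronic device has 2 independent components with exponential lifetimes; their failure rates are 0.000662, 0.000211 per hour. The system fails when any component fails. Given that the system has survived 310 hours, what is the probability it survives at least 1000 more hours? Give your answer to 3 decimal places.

0.418

Time to first failure ~ Exp(Σλ) with Σλ = 0.000873.
By memorylessness, P(T > 310+1000 | T > 310) = P(T > 1000) = e^(−0.000873·1000) ≈ 0.418.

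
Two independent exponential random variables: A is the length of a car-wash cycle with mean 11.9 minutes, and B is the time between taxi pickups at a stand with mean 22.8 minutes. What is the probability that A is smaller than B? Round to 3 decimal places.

0.657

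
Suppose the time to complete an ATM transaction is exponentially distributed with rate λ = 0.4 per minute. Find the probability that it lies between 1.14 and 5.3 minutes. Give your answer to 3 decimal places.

0.514

P(1.14 < X < 5.3) = e^(−λ·1.14) − e^(−λ·5.3) = 0.63381 − 0.12003 ≈ 0.514.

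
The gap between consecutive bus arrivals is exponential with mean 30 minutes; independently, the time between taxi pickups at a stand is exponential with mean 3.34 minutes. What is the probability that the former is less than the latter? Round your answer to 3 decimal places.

0.100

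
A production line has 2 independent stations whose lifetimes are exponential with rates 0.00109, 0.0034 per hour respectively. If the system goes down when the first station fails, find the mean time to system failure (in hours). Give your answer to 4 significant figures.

The time to first failure is exponential with rate Σλ = 0.00109 + 0.0034 = 0.00449.
E[min] = 1/Σλ = 1/0.00449 = 222.717 hours.

222.7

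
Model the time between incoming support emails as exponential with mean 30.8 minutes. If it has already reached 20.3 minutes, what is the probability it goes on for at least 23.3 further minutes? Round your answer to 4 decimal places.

0.4693

The rate is λ = 1/30.8 = 0.0324675 per minute.
By the memoryless property, P(X > 20.3+23.3 | X > 20.3) = P(X > 23.3).
P(X > 23.3) = e^(−0.75649) ≈ 0.4693.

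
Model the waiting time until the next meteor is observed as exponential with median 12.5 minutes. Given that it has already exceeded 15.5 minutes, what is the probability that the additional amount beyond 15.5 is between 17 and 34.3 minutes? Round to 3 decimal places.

0.240

For an exponential, median = ln(2)/λ, so λ = ln 2 / 12.5 = 0.0554518 per minute.
Memoryless: the residual past 15.5 is again Exp(λ).
P(17 < residual < 34.3) = e^(−λ·17) − e^(−λ·34.3) = 0.38958 − 0.14927 ≈ 0.240.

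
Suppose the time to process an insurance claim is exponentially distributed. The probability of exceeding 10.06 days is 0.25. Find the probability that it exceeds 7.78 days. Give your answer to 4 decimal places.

0.3423

e^(−λ·10.06) = 0.25 ⇒ λ = −ln(0.25)/10.06 = 0.137803.
P(X > 7.78) = e^(−0.137803·7.78) = e^(−1.0721) ≈ 0.3423.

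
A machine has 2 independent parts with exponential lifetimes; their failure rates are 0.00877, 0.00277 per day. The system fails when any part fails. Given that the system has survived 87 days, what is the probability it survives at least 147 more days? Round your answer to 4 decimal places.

0.1833

Time to first failure ~ Exp(Σλ) with Σλ = 0.01154.
By memorylessness, P(T > 87+147 | T > 87) = P(T > 147) = e^(−0.01154·147) ≈ 0.1833.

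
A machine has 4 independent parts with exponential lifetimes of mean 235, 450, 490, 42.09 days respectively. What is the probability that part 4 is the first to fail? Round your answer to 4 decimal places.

Rates: λ_i = 1/mean_i → 0.00425532, 0.00222222, 0.00204082, 0.0237586; Σλ = 0.032277.
P(part 4 first) = λ_4/Σλ = 0.0237586/0.032277 ≈ 0.7361.

0.7361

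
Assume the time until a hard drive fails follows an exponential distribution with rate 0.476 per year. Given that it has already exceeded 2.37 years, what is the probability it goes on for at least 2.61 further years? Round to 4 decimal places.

By the memoryless property, P(X > 2.37+2.61 | X > 2.37) = P(X > 2.61).
P(X > 2.61) = e^(−1.2424) ≈ 0.2887.

0.2887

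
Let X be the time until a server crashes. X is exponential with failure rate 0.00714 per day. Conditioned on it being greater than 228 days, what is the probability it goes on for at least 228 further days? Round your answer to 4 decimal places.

0.1963

By the memoryless property, P(X > 228+228 | X > 228) = P(X > 228).
P(X > 228) = e^(−1.6279) ≈ 0.1963.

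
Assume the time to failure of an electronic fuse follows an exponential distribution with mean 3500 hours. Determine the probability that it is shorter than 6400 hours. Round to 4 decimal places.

0.8394

The rate is λ = 1/3500 = 0.000285714 per hour.
P(X ≤ 6400) = 1 − e^(−λ·6400) = 1 − e^(−1.8286) ≈ 0.8394.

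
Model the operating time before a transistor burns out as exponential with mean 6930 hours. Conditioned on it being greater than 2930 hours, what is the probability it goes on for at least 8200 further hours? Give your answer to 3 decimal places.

0.306

The rate is λ = 1/6930 = 0.0001443 per hour.
By the memoryless property, P(X > 2930+8200 | X > 2930) = P(X > 8200).
P(X > 8200) = e^(−1.1833) ≈ 0.306.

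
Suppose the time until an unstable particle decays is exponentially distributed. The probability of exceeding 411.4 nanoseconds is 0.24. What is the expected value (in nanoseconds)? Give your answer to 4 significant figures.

e^(−λ·411.4) = 0.24 ⇒ λ = −ln(0.24)/411.4 = 0.00346893.
Mean = 1/λ = 288.274 nanoseconds.

288.3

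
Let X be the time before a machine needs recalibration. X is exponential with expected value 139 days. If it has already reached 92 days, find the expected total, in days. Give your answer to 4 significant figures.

231.0

The rate is λ = 1/139 = 0.00719424 per day.
By memorylessness, E[X | X > 92] = 92 + 1/λ = 92 + 139 = 231 days.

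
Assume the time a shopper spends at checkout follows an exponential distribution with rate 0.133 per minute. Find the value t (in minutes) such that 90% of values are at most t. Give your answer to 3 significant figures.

17.3

Set 1 − e^(−λt) = 0.9, so t = −ln(0.1)/λ = 2.3026/0.133 ≈ 17.3127 minutes.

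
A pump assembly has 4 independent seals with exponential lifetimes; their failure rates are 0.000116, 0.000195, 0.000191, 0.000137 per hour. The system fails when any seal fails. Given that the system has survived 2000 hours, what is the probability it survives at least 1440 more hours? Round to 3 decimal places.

0.398

Time to first failure ~ Exp(Σλ) with Σλ = 0.000639.
By memorylessness, P(T > 2000+1440 | T > 2000) = P(T > 1440) = e^(−0.000639·1440) ≈ 0.398.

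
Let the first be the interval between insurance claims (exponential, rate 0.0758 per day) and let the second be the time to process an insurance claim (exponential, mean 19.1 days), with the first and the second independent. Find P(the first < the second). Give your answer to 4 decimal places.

0.5915

λ_1 = 0.0758, λ_2 = 1/19.1 = 0.052356.
For independent exponentials, P(the first < the second) = λ_1/(λ_1+λ_2) = 0.0758/0.128156 ≈ 0.5915.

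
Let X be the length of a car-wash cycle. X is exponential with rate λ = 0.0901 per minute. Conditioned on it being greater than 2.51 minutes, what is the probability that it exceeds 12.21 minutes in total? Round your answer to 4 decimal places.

P(X > s+t | X > s) = e^(−λ(s+t))/e^(−λs) = e^(−λt), independent of s = 2.51.
P(X > 9.7) = e^(−0.87397) ≈ 0.4173.

0.4173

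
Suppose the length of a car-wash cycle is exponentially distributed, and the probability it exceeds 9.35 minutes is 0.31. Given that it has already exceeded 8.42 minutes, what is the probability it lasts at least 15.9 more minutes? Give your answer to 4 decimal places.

0.1365

From e^(−λ·9.35) = 0.31, λ = −ln(0.31)/9.35 = 0.12526.
Memoryless: P(X > 8.42+15.9 | X > 8.42) = P(X > 15.9) = e^(−0.12526·15.9) ≈ 0.1365.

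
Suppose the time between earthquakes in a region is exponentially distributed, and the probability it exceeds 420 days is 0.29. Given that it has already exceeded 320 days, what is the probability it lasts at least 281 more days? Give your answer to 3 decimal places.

From e^(−λ·420) = 0.29, λ = −ln(0.29)/420 = 0.00294732.
Memoryless: P(X > 320+281 | X > 320) = P(X > 281) = e^(−0.00294732·281) ≈ 0.437.

0.437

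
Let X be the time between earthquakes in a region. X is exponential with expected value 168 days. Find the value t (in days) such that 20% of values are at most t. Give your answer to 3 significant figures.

The rate is λ = 1/168 = 0.00595238 per day.
Set 1 − e^(−λt) = 0.2, so t = −ln(0.8)/λ = 0.22314/0.00595238 ≈ 37.4881 days.

37.5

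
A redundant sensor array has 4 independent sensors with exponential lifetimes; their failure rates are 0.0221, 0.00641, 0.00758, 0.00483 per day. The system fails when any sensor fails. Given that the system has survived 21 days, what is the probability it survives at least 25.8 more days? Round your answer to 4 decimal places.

Time to first failure ~ Exp(Σλ) with Σλ = 0.04092.
By memorylessness, P(T > 21+25.8 | T > 21) = P(T > 25.8) = e^(−0.04092·25.8) ≈ 0.3479.

0.3479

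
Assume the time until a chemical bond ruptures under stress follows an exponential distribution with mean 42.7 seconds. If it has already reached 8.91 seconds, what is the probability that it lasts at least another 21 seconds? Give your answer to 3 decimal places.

0.612

The rate is λ = 1/42.7 = 0.0234192 per second.
P(X > s+t | X > s) = e^(−λ(s+t))/e^(−λs) = e^(−λt), independent of s = 8.91.
P(X > 21) = e^(−0.4918) ≈ 0.612.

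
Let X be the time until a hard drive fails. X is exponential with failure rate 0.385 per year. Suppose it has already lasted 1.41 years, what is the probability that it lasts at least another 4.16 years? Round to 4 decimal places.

By the memoryless property, P(X > 1.41+4.16 | X > 1.41) = P(X > 4.16).
P(X > 4.16) = e^(−1.6016) ≈ 0.2016.

0.2016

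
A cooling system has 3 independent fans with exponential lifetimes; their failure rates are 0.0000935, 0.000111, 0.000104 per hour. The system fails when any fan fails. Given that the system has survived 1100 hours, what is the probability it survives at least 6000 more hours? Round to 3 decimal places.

Time to first failure ~ Exp(Σλ) with Σλ = 0.0003085.
By memorylessness, P(T > 1100+6000 | T > 1100) = P(T > 6000) = e^(−0.0003085·6000) ≈ 0.157.

0.157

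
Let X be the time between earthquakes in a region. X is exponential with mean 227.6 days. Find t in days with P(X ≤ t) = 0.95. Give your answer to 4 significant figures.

681.8

The rate is λ = 1/227.6 = 0.00439367 per day.
Set 1 − e^(−λt) = 0.95, so t = −ln(0.05)/λ = 2.9957/0.00439367 ≈ 681.829 days.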